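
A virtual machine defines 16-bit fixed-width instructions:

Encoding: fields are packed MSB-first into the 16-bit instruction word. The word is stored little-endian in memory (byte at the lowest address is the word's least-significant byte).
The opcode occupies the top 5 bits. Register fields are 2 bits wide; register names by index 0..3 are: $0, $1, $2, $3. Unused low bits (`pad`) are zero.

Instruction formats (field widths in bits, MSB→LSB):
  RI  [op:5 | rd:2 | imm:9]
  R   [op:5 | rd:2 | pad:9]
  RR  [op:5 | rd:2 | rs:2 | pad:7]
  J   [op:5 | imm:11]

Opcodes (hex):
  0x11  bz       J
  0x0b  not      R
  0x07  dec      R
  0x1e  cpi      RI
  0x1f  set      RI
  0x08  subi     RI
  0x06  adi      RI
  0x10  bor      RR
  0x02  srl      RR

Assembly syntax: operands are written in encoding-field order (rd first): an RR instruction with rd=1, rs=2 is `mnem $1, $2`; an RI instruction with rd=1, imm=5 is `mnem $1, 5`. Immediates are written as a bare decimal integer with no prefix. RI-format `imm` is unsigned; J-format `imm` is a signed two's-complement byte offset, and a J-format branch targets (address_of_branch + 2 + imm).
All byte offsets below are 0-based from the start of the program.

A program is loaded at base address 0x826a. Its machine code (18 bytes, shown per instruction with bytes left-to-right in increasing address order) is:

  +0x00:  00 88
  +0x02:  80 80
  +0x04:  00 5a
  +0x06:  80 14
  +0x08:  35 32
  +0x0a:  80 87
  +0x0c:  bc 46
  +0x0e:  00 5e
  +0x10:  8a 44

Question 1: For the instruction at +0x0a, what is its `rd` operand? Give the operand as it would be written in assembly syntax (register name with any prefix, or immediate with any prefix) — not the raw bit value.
@+0a  little-endian(80 87) = 0x8780
  top 5b → 0x10 → bor [RR]
  [10:9] rd=3 = $3
  [8:7] rs=3 = $3

$3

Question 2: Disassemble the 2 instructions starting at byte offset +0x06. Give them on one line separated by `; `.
@+06  little-endian(80 14) = 0x1480
  top 5b → 0x2 → srl [RR]
  [10:9] rd=2 = $2
  [8:7] rs=1 = $1
@+08  little-endian(35 32) = 0x3235
  top 5b → 0x6 → adi [RI]
  [10:9] rd=1 = $1
  [8:0] imm=53 = 53

srl $2, $1; adi $1, 53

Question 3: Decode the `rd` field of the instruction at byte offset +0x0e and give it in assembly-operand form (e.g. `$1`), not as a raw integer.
off 0x0e: read 00 5e as little → 0x5e00
  top 5b → 0xb → not [R]
  rd: (w>>9)&0x3=0x3 → $3

$3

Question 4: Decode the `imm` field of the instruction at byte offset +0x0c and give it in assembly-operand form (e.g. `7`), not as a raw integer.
188

+0x0c: bc 46 ⇒ word 0x46bc (little)
  top 5b → 0x8 → subi [RI]
  rd@[10:9]=0x3 ⇒ $3
  imm@[8:0]=0xbc ⇒ 188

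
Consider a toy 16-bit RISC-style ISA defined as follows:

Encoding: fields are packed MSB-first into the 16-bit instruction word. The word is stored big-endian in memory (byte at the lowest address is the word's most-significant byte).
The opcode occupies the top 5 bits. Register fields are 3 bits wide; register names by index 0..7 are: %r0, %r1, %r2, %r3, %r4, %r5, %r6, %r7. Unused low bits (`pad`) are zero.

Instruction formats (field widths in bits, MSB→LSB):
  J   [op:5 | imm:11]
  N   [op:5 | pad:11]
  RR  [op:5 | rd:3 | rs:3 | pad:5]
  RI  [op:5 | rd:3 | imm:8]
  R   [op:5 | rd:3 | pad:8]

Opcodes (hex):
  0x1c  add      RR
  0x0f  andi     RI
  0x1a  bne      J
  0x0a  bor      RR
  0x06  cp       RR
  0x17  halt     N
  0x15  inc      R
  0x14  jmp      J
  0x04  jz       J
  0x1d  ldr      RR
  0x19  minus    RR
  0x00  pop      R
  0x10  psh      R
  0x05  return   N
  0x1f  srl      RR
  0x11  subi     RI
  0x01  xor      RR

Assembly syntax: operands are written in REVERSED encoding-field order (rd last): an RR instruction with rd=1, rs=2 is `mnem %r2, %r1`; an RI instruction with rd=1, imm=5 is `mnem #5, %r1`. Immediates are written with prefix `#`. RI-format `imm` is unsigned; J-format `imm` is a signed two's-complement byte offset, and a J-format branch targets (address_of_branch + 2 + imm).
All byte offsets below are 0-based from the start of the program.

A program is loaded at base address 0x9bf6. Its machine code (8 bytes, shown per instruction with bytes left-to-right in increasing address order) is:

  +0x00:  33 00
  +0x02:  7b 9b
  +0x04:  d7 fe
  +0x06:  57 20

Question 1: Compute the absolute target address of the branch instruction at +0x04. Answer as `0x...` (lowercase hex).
0x9bfa

@+04  big-endian(d7 fe) = 0xd7fe
  top 5b → 0x1a → bne [J]
  imm@[10:0]=0x7fe (s11→-2) ⇒ #-2
  target = base 0x9bf6 + off 0x04 + 2 + imm -2 = 0x9bfa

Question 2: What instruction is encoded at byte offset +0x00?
@+00  big-endian(33 00) = 0x3300
  top 5b → 0x6 → cp [RR]
  rd@[10:8]=0x3 ⇒ %r3
  rs@[7:5]=0x0 ⇒ %r0

cp %r0, %r3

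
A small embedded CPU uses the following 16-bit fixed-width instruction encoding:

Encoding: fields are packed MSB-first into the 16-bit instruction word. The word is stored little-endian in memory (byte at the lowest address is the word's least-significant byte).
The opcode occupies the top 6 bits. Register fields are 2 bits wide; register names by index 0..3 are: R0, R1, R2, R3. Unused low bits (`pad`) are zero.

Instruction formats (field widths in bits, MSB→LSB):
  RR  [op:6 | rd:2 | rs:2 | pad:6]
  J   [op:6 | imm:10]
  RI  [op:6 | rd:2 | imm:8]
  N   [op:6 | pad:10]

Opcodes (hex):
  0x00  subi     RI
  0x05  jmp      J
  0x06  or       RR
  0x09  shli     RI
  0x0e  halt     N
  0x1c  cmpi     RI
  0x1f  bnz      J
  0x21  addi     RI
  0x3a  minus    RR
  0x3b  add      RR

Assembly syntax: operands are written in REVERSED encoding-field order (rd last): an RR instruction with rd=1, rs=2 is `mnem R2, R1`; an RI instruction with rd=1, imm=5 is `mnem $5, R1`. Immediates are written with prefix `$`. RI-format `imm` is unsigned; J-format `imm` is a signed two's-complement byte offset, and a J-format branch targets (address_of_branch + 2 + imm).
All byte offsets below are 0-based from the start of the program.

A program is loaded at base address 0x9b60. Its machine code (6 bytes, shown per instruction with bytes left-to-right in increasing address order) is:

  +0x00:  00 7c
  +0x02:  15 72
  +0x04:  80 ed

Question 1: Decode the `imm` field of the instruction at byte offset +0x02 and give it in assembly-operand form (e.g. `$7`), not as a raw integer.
$21

+0x02: 15 72 ⇒ word 0x7215 (little)
  top 6b → 0x1c → cmpi [RI]
  rd@[9:8]=0x2 ⇒ R2
  imm@[7:0]=0x15 ⇒ $21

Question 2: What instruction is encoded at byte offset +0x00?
bnz $0

off 0x00: read 00 7c as little → 0x7c00
  op=0x7c00>>10=0x1f ⇒ bnz (J)
  imm: (w>>0)&0x3ff=0x0 → $0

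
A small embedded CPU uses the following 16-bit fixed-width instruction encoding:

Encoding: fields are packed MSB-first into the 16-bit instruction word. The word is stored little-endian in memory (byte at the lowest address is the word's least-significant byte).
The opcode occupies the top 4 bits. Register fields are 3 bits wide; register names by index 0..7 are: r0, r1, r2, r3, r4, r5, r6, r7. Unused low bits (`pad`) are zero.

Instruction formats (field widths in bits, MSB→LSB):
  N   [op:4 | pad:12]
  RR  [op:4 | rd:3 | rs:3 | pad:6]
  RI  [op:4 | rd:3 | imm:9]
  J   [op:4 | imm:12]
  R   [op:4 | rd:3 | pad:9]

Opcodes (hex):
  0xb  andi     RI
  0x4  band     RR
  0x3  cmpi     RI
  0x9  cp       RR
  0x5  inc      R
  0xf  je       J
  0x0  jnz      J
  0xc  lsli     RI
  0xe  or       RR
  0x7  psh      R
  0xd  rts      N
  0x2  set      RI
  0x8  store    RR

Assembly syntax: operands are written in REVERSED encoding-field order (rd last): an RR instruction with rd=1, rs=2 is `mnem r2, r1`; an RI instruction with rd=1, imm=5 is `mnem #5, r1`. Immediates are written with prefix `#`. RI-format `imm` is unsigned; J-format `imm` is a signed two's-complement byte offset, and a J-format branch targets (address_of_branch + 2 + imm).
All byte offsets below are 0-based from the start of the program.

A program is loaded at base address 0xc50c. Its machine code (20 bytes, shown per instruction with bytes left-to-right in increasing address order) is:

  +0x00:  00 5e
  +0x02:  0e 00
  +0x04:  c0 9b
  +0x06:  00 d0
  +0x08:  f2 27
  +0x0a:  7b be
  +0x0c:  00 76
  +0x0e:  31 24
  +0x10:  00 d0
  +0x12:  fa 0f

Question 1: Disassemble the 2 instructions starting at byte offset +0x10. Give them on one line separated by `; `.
[10] 00 d0 → 0xd000
  top 4b → 0xd → rts [N]
[12] fa 0f → 0x0ffa
  top 4b → 0x0 → jnz [J]
  imm: (w>>0)&0xfff=0xffa (s12→-6) → #-6

rts; jnz #-6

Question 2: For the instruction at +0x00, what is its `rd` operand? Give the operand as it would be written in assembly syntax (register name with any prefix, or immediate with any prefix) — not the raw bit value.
@+00  little-endian(00 5e) = 0x5e00
  top 4b → 0x5 → inc [R]
  rd: (w>>9)&0x7=0x7 → r7

r7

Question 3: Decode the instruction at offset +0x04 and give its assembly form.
cp r7, r5

@+04  little-endian(c0 9b) = 0x9bc0
  op=0x9bc0>>12=0x9 ⇒ cp (RR)
  rd: (w>>9)&0x7=0x5 → r5
  rs: (w>>6)&0x7=0x7 → r7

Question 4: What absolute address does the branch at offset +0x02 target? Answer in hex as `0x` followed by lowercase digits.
[02] 0e 00 → 0x000e
  op=0x000e>>12=0x0 ⇒ jnz (J)
  [11:0] imm=14 = #14
  target = base 0xc50c + off 0x02 + 2 + imm 14 = 0xc51e

0xc51e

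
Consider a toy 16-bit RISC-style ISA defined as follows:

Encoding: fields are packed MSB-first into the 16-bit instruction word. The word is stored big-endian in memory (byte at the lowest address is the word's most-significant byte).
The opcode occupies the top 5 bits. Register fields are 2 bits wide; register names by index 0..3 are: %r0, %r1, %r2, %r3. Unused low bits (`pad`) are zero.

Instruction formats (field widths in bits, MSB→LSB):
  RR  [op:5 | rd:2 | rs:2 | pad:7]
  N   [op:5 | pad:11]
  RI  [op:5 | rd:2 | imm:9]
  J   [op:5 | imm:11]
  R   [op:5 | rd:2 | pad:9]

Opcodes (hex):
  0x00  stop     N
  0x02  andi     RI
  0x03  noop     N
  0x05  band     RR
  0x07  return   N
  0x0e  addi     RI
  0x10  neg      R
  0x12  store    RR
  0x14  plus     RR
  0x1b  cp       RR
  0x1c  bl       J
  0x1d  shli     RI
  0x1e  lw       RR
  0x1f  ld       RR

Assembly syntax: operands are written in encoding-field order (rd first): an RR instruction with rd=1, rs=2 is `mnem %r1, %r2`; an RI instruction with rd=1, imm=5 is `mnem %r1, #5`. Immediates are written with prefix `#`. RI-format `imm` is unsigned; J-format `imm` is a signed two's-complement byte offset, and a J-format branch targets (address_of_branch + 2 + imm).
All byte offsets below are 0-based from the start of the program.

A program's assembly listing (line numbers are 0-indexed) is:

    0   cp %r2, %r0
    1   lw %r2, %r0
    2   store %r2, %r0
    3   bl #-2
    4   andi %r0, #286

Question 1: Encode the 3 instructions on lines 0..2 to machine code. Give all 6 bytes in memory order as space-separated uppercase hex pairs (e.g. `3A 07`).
line 0 (cp): pack op=0x1b:5|rd=2:2|rs=0:2|pad=0:7 = 0xdc00; big→ dc 00
line 1 (lw): pack op=0x1e:5|rd=2:2|rs=0:2|pad=0:7 = 0xf400; big→ f4 00
line 2 (store): pack op=0x12:5|rd=2:2|rs=0:2|pad=0:7 = 0x9400; big→ 94 00

DC 00 F4 00 94 00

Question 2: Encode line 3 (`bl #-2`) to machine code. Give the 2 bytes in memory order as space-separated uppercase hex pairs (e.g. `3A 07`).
line 3 (bl): pack op=0x1c:5|imm=-2:11 = 0xe7fe; big→ e7 fe

E7 FE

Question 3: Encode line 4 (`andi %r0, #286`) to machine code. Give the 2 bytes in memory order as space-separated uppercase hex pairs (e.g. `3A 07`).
line 4 (andi): pack op=0x2:5|rd=0:2|imm=286:9 = 0x111e; big→ 11 1e

11 1E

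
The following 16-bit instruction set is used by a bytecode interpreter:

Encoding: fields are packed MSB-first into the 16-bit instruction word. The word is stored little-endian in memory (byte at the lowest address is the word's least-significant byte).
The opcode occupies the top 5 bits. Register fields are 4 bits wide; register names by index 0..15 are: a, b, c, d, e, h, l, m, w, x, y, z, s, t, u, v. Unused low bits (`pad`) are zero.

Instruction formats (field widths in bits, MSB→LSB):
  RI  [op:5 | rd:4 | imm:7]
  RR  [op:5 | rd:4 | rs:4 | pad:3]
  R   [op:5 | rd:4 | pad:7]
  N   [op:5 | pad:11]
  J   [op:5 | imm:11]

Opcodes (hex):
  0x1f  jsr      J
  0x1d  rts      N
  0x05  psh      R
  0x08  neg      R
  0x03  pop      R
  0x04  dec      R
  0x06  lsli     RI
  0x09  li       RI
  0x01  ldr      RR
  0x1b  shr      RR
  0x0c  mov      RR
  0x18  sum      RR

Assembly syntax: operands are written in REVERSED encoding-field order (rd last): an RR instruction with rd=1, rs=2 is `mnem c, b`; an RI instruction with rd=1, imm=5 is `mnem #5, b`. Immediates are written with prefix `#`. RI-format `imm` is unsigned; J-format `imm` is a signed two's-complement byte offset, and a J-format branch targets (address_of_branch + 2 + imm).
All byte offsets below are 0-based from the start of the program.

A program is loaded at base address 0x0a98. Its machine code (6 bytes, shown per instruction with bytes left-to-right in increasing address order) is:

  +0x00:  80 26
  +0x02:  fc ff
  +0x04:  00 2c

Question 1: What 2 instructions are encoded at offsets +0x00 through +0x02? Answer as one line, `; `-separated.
@+00  little-endian(80 26) = 0x2680
  op=0x2680>>11=0x4 ⇒ dec (R)
  [10:7] rd=13 = t
@+02  little-endian(fc ff) = 0xfffc
  op=0xfffc>>11=0x1f ⇒ jsr (J)
  [10:0] imm=2044 (s11→-4) = #-4

dec t; jsr #-4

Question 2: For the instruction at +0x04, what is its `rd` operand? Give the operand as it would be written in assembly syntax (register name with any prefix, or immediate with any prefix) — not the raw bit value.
w

+0x04: 00 2c ⇒ word 0x2c00 (little)
  op=0x2c00>>11=0x5 ⇒ psh (R)
  rd@[10:7]=0x8 ⇒ w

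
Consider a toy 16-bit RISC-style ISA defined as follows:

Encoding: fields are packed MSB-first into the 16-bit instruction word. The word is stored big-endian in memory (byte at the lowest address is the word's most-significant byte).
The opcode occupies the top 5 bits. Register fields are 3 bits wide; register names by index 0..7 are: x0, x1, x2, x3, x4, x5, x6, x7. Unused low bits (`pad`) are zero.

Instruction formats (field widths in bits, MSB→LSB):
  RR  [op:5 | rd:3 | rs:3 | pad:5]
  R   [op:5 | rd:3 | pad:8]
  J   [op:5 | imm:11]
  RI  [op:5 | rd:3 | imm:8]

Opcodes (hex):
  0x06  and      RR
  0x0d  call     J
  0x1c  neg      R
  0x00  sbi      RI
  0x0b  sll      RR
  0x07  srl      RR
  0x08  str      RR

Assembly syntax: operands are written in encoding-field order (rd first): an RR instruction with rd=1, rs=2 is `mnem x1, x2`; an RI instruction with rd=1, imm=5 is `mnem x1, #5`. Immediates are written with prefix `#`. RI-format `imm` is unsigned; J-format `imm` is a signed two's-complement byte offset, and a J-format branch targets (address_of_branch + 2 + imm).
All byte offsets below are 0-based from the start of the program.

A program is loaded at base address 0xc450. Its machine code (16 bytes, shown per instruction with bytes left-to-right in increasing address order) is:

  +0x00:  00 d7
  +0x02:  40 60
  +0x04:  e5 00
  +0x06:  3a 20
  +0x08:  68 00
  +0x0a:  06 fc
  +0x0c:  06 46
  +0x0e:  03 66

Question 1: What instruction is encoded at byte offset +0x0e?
sbi x3, #102

@+0e  big-endian(03 66) = 0x0366
  op=0x0366>>11=0x0 ⇒ sbi (RI)
  rd@[10:8]=0x3 ⇒ x3
  imm@[7:0]=0x66 ⇒ #102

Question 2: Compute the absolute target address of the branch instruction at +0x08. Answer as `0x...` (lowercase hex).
@+08  big-endian(68 00) = 0x6800
  op=0x6800>>11=0xd ⇒ call (J)
  imm@[10:0]=0x0 ⇒ #0
  target = base 0xc450 + off 0x08 + 2 + imm 0 = 0xc45a

0xc45a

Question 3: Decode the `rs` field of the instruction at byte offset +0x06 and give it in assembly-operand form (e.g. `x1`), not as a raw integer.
x1

off 0x06: read 3a 20 as big → 0x3a20
  opcode bits[15:11]=0x7: srl/RR
  rd@[10:8]=0x2 ⇒ x2
  rs@[7:5]=0x1 ⇒ x1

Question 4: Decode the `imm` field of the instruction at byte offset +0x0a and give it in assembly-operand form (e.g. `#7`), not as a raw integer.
off 0x0a: read 06 fc as big → 0x06fc
  op=0x06fc>>11=0x0 ⇒ sbi (RI)
  rd@[10:8]=0x6 ⇒ x6
  imm@[7:0]=0xfc ⇒ #252

#252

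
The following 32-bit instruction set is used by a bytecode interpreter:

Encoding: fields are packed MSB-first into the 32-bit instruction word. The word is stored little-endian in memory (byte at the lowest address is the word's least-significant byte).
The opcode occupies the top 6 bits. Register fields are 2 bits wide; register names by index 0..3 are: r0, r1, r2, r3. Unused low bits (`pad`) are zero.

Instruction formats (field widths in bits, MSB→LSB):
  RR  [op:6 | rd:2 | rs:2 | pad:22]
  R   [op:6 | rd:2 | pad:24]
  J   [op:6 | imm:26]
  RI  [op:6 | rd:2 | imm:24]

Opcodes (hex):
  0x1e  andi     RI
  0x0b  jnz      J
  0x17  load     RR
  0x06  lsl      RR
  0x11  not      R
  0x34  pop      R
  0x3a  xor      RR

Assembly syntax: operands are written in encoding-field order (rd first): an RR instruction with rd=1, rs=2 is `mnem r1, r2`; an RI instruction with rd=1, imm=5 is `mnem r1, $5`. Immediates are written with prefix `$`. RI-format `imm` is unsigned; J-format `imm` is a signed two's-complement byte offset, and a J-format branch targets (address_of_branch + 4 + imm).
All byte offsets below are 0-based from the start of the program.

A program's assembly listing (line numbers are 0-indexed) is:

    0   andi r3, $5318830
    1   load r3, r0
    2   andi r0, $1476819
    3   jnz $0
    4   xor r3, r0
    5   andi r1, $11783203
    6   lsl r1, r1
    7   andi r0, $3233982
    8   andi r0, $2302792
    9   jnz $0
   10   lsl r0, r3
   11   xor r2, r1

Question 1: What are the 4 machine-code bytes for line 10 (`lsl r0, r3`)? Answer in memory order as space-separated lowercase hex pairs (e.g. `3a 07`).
L10: lsl op=0x6:6|rd=0:2|rs=3:2|pad=0:22 ⇒ 0x18c00000 ⇒ little 00 00 c0 18

00 00 c0 18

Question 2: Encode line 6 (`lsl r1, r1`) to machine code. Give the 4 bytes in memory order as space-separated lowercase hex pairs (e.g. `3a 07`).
6. lsl fields op=0x6:6|rd=1:2|rs=1:2|pad=0:22 → word 19400000h → 00 00 40 19

00 00 40 19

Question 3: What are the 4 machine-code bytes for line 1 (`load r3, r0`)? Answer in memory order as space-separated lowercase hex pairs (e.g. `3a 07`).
00 00 00 5f

line 1 (load): pack op=0x17:6|rd=3:2|rs=0:2|pad=0:22 = 0x5f000000; little→ 00 00 00 5f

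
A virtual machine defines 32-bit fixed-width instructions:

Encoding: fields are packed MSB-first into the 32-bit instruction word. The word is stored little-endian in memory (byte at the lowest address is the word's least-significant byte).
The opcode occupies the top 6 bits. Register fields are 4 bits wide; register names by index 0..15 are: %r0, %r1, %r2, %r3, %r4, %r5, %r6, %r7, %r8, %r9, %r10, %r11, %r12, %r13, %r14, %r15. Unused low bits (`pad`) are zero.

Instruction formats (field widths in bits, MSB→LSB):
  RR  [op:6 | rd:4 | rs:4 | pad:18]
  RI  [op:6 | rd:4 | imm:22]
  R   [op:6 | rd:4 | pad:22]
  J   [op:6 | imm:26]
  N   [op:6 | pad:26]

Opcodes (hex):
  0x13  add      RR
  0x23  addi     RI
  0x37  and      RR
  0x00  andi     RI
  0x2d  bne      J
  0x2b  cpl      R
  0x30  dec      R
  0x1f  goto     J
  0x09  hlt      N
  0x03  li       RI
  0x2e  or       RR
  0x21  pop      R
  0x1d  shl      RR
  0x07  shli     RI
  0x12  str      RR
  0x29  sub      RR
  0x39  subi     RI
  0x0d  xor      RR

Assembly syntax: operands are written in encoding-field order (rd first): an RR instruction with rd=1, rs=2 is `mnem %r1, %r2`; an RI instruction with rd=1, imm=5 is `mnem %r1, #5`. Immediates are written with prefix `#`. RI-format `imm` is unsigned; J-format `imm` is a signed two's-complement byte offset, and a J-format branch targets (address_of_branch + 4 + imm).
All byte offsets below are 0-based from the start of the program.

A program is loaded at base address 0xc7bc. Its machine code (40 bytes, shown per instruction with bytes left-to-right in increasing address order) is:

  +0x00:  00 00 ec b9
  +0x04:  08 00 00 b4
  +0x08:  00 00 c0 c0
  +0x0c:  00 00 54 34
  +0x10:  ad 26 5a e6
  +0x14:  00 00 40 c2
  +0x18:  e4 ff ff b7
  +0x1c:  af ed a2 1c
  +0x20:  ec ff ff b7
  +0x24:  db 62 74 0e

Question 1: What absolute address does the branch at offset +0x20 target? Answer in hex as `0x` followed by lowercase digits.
0xc7cc

+0x20: ec ff ff b7 ⇒ word 0xb7ffffec (little)
  op=0xb7ffffec>>26=0x2d ⇒ bne (J)
  [25:0] imm=67108844 (s26→-20) = #-20
  target = base 0xc7bc + off 0x20 + 4 + imm -20 = 0xc7cc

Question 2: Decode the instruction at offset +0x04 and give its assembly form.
bne #8

off 0x04: read 08 00 00 b4 as little → 0xb4000008
  opcode bits[31:26]=0x2d: bne/J
  imm@[25:0]=0x8 ⇒ #8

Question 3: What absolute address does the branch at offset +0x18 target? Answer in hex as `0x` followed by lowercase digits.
[18] e4 ff ff b7 → 0xb7ffffe4
  top 6b → 0x2d → bne [J]
  [25:0] imm=67108836 (s26→-28) = #-28
  target = base 0xc7bc + off 0x18 + 4 + imm -28 = 0xc7bc

0xc7bc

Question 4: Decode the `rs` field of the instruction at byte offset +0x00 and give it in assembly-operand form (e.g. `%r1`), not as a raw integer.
[00] 00 00 ec b9 → 0xb9ec0000
  opcode bits[31:26]=0x2e: or/RR
  rd: (w>>22)&0xf=0x7 → %r7
  rs: (w>>18)&0xf=0xb → %r11

%r11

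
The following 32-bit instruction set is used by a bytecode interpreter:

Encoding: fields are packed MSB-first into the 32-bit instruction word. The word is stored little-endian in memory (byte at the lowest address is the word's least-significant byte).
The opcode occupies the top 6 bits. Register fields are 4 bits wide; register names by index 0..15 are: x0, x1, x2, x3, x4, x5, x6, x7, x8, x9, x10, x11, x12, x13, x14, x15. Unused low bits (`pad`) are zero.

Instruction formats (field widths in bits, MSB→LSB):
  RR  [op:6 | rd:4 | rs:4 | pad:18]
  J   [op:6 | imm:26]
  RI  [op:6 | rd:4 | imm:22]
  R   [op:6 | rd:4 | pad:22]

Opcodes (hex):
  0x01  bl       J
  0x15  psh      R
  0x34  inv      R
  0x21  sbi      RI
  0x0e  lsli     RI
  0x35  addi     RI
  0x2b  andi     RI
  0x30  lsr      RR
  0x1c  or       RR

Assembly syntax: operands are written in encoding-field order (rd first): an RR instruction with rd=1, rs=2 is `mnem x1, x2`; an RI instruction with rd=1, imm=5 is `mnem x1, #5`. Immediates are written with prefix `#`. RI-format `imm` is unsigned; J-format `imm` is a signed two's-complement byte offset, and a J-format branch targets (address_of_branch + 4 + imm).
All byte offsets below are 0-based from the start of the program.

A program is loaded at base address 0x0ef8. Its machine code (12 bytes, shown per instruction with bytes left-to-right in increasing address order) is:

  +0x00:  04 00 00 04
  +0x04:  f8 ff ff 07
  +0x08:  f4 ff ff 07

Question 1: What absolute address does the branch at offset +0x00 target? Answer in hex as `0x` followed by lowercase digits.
+0x00: 04 00 00 04 ⇒ word 0x04000004 (little)
  op=0x04000004>>26=0x1 ⇒ bl (J)
  imm: (w>>0)&0x3ffffff=0x4 → #4
  target = base 0x0ef8 + off 0x00 + 4 + imm 4 = 0x0f00

0x0f00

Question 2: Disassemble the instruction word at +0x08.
bl #-12

[08] f4 ff ff 07 → 0x07fffff4
  op=0x07fffff4>>26=0x1 ⇒ bl (J)
  [25:0] imm=67108852 (s26→-12) = #-12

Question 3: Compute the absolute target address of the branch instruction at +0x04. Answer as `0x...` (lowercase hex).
off 0x04: read f8 ff ff 07 as little → 0x07fffff8
  opcode bits[31:26]=0x1: bl/J
  imm@[25:0]=0x3fffff8 (s26→-8) ⇒ #-8
  target = base 0x0ef8 + off 0x04 + 4 + imm -8 = 0x0ef8

0x0ef8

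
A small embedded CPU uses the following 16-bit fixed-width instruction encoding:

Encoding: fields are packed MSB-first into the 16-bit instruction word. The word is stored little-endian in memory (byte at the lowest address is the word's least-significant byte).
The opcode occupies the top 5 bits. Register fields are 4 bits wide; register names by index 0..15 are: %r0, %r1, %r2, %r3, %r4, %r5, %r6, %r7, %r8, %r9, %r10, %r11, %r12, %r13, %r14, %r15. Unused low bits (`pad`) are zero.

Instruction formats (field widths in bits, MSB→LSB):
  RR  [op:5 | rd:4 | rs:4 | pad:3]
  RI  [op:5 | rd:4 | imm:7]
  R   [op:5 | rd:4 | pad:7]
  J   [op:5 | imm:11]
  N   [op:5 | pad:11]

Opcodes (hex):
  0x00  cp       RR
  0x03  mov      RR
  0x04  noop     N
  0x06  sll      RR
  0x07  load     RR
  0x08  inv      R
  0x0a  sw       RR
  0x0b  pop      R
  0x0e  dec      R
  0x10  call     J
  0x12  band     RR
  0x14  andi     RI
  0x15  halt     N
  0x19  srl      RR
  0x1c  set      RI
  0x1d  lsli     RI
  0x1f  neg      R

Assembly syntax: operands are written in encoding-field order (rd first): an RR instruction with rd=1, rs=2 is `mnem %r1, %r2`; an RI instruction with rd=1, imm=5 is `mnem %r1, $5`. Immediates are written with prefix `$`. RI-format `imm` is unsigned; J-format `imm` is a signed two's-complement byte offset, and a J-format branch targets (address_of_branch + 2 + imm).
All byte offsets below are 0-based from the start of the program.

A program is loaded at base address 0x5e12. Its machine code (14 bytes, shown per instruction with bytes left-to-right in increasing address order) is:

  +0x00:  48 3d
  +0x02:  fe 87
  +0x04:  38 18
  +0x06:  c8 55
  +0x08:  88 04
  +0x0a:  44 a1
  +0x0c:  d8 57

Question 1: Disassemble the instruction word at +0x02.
+0x02: fe 87 ⇒ word 0x87fe (little)
  top 5b → 0x10 → call [J]
  imm: (w>>0)&0x7ff=0x7fe (s11→-2) → $-2

call $-2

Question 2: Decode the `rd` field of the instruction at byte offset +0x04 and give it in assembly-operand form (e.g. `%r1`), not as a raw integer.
off 0x04: read 38 18 as little → 0x1838
  top 5b → 0x3 → mov [RR]
  rd@[10:7]=0x0 ⇒ %r0
  rs@[6:3]=0x7 ⇒ %r7

%r0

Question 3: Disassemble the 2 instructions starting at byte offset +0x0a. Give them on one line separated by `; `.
andi %r2, $68; sw %r15, %r11

@+0a  little-endian(44 a1) = 0xa144
  top 5b → 0x14 → andi [RI]
  [10:7] rd=2 = %r2
  [6:0] imm=68 = $68
@+0c  little-endian(d8 57) = 0x57d8
  top 5b → 0xa → sw [RR]
  [10:7] rd=15 = %r15
  [6:3] rs=11 = %r11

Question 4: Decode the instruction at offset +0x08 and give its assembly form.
cp %r9, %r1

+0x08: 88 04 ⇒ word 0x0488 (little)
  opcode bits[15:11]=0x0: cp/RR
  rd: (w>>7)&0xf=0x9 → %r9
  rs: (w>>3)&0xf=0x1 → %r1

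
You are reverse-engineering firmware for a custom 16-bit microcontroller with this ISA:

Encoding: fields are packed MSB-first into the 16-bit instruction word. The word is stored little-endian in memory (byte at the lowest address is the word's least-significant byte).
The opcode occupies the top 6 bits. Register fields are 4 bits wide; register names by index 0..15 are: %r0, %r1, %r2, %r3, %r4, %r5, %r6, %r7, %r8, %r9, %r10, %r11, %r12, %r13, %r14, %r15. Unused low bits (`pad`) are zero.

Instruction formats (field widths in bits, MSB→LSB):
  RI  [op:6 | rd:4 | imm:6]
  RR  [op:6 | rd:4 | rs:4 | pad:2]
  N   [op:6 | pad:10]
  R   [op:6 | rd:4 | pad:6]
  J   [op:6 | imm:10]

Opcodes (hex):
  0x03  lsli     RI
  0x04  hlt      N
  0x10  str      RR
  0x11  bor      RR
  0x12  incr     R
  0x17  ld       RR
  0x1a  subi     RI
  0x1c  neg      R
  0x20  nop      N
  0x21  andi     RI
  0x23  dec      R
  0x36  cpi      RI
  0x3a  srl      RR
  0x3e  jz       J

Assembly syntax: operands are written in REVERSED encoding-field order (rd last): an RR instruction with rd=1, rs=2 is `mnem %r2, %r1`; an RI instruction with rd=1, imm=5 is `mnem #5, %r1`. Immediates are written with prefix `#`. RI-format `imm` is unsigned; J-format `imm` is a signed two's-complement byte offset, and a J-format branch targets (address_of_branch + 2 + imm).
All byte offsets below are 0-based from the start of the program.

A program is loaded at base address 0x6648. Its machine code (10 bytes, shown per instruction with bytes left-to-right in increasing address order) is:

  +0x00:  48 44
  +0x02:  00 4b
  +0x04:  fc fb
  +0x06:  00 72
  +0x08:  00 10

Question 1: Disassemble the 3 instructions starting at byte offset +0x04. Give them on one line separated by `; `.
@+04  little-endian(fc fb) = 0xfbfc
  op=0xfbfc>>10=0x3e ⇒ jz (J)
  [9:0] imm=1020 (s10→-4) = #-4
@+06  little-endian(00 72) = 0x7200
  op=0x7200>>10=0x1c ⇒ neg (R)
  [9:6] rd=8 = %r8
@+08  little-endian(00 10) = 0x1000
  op=0x1000>>10=0x4 ⇒ hlt (N)

jz #-4; neg %r8; hlt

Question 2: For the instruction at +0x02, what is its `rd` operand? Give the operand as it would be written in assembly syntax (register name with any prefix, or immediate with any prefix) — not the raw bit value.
off 0x02: read 00 4b as little → 0x4b00
  top 6b → 0x12 → incr [R]
  rd@[9:6]=0xc ⇒ %r12

%r12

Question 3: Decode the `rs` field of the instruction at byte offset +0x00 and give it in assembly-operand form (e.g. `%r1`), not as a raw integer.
off 0x00: read 48 44 as little → 0x4448
  op=0x4448>>10=0x11 ⇒ bor (RR)
  rd@[9:6]=0x1 ⇒ %r1
  rs@[5:2]=0x2 ⇒ %r2

%r2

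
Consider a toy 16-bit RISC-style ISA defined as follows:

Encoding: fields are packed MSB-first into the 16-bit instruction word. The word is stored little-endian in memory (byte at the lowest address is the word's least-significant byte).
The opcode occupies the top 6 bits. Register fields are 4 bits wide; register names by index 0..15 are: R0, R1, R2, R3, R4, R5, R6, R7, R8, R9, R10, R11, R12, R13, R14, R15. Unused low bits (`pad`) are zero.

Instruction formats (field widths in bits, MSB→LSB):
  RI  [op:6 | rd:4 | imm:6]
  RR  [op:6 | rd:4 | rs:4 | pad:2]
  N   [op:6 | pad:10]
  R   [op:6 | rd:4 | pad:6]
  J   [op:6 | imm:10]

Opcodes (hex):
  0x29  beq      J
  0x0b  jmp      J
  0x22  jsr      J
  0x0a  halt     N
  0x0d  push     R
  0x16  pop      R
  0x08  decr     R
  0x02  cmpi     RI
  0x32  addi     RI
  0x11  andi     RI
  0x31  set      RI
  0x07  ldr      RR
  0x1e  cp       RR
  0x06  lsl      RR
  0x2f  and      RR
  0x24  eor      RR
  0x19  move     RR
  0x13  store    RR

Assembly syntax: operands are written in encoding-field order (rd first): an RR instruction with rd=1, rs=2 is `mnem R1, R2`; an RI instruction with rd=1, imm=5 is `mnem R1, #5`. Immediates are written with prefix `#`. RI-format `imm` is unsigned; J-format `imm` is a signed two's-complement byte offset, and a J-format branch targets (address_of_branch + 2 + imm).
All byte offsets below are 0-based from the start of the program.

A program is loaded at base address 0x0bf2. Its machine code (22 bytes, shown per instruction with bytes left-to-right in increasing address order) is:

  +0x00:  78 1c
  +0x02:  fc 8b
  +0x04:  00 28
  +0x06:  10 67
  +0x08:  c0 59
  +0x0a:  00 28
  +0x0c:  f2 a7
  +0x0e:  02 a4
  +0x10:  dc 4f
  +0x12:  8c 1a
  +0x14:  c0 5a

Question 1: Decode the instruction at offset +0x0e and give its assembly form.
beq #2

off 0x0e: read 02 a4 as little → 0xa402
  opcode bits[15:10]=0x29: beq/J
  imm@[9:0]=0x2 ⇒ #2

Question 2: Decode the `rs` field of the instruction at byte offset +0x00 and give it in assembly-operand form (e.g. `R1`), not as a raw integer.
off 0x00: read 78 1c as little → 0x1c78
  op=0x1c78>>10=0x7 ⇒ ldr (RR)
  [9:6] rd=1 = R1
  [5:2] rs=14 = R14

R14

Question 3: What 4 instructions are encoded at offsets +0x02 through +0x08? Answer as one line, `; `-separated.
+0x02: fc 8b ⇒ word 0x8bfc (little)
  op=0x8bfc>>10=0x22 ⇒ jsr (J)
  imm@[9:0]=0x3fc (s10→-4) ⇒ #-4
+0x04: 00 28 ⇒ word 0x2800 (little)
  op=0x2800>>10=0xa ⇒ halt (N)
+0x06: 10 67 ⇒ word 0x6710 (little)
  op=0x6710>>10=0x19 ⇒ move (RR)
  rd@[9:6]=0xc ⇒ R12
  rs@[5:2]=0x4 ⇒ R4
+0x08: c0 59 ⇒ word 0x59c0 (little)
  op=0x59c0>>10=0x16 ⇒ pop (R)
  rd@[9:6]=0x7 ⇒ R7

jsr #-4; halt; move R12, R4; pop R7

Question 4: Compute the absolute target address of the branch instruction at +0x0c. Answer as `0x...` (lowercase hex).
0x0bf2

+0x0c: f2 a7 ⇒ word 0xa7f2 (little)
  opcode bits[15:10]=0x29: beq/J
  imm: (w>>0)&0x3ff=0x3f2 (s10→-14) → #-14
  target = base 0x0bf2 + off 0x0c + 2 + imm -14 = 0x0bf2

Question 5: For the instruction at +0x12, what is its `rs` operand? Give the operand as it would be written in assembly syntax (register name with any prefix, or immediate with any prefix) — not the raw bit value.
R3

@+12  little-endian(8c 1a) = 0x1a8c
  opcode bits[15:10]=0x6: lsl/RR
  rd: (w>>6)&0xf=0xa → R10
  rs: (w>>2)&0xf=0x3 → R3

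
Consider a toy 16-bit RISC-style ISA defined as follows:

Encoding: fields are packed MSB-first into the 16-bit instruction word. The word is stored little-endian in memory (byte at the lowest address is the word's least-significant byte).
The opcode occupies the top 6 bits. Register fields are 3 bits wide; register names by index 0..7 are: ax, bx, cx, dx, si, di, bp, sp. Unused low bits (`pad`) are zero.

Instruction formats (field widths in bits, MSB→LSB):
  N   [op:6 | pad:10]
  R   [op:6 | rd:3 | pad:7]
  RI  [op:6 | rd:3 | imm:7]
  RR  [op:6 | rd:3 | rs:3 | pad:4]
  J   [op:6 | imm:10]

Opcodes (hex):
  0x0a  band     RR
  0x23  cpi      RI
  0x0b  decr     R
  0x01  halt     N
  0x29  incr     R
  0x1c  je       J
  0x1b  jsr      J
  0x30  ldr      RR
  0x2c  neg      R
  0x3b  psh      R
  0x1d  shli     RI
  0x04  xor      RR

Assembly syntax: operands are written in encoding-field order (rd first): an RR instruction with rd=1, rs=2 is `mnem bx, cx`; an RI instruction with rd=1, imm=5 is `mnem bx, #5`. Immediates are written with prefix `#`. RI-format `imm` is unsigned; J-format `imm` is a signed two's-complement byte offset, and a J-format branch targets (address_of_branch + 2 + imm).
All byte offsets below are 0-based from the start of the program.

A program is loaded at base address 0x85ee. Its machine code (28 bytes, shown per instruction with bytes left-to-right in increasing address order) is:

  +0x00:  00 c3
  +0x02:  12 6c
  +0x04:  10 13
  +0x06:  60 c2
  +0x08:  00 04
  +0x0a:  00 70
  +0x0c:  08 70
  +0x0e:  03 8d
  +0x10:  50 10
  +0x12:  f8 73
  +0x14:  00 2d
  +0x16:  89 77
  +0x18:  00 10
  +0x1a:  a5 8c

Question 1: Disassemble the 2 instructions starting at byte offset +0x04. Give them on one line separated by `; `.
off 0x04: read 10 13 as little → 0x1310
  top 6b → 0x4 → xor [RR]
  [9:7] rd=6 = bp
  [6:4] rs=1 = bx
off 0x06: read 60 c2 as little → 0xc260
  top 6b → 0x30 → ldr [RR]
  [9:7] rd=4 = si
  [6:4] rs=6 = bp

xor bp, bx; ldr si, bp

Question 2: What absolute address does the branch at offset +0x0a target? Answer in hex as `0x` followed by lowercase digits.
0x85fa

@+0a  little-endian(00 70) = 0x7000
  opcode bits[15:10]=0x1c: je/J
  imm@[9:0]=0x0 ⇒ #0
  target = base 0x85ee + off 0x0a + 2 + imm 0 = 0x85fa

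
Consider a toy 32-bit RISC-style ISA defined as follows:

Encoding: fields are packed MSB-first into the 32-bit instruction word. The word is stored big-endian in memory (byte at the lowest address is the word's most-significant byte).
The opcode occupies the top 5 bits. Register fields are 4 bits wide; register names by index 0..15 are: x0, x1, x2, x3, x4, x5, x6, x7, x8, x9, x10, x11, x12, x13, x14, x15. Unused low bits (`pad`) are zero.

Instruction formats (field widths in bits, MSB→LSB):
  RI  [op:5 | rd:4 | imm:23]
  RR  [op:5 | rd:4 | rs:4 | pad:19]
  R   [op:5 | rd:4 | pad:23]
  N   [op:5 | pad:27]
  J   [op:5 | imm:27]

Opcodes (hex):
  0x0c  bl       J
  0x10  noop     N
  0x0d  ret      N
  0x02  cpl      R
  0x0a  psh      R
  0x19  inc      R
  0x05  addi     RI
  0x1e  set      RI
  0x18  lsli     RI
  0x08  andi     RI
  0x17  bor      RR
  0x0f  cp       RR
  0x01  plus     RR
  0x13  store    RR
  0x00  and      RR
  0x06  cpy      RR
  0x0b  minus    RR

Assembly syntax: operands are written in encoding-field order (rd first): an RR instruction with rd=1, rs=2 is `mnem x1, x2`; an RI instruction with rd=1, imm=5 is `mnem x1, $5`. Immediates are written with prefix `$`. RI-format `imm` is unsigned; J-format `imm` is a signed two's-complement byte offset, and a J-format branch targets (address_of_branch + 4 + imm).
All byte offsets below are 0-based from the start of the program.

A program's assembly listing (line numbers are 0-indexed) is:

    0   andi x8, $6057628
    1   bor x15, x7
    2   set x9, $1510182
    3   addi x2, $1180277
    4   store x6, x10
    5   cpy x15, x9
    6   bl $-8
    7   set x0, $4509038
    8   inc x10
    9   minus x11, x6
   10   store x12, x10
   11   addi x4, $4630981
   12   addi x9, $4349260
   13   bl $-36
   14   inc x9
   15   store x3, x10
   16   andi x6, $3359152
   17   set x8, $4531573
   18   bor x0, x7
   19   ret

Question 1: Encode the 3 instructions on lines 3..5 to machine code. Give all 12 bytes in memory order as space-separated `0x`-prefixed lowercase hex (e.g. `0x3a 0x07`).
0x29 0x12 0x02 0x75 0x9b 0x50 0x00 0x00 0x37 0xc8 0x00 0x00

3. addi fields op=0x5:5|rd=2:4|imm=1180277:23 → word 29120275h → 29 12 02 75
4. store fields op=0x13:5|rd=6:4|rs=10:4|pad=0:19 → word 9b500000h → 9b 50 00 00
5. cpy fields op=0x6:5|rd=15:4|rs=9:4|pad=0:19 → word 37c80000h → 37 c8 00 00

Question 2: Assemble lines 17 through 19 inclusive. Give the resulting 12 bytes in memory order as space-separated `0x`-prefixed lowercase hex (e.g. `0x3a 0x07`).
0xf4 0x45 0x25 0x75 0xb8 0x38 0x00 0x00 0x68 0x00 0x00 0x00

L17: set op=0x1e:5|rd=8:4|imm=4531573:23 ⇒ 0xf4452575 ⇒ big f4 45 25 75
L18: bor op=0x17:5|rd=0:4|rs=7:4|pad=0:19 ⇒ 0xb8380000 ⇒ big b8 38 00 00
L19: ret op=0xd:5|pad=0:27 ⇒ 0x68000000 ⇒ big 68 00 00 00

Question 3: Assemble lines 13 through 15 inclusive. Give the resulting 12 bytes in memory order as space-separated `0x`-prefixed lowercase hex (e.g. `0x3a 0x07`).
0x67 0xff 0xff 0xdc 0xcc 0x80 0x00 0x00 0x99 0xd0 0x00 0x00

L13: bl op=0xc:5|imm=-36:27 ⇒ 0x67ffffdc ⇒ big 67 ff ff dc
L14: inc op=0x19:5|rd=9:4|pad=0:23 ⇒ 0xcc800000 ⇒ big cc 80 00 00
L15: store op=0x13:5|rd=3:4|rs=10:4|pad=0:19 ⇒ 0x99d00000 ⇒ big 99 d0 00 00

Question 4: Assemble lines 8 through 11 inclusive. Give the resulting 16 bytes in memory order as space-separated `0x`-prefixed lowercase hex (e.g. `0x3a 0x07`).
0xcd 0x00 0x00 0x00 0x5d 0xb0 0x00 0x00 0x9e 0x50 0x00 0x00 0x2a 0x46 0xa9 0xc5

L8: inc op=0x19:5|rd=10:4|pad=0:23 ⇒ 0xcd000000 ⇒ big cd 00 00 00
L9: minus op=0xb:5|rd=11:4|rs=6:4|pad=0:19 ⇒ 0x5db00000 ⇒ big 5d b0 00 00
L10: store op=0x13:5|rd=12:4|rs=10:4|pad=0:19 ⇒ 0x9e500000 ⇒ big 9e 50 00 00
L11: addi op=0x5:5|rd=4:4|imm=4630981:23 ⇒ 0x2a46a9c5 ⇒ big 2a 46 a9 c5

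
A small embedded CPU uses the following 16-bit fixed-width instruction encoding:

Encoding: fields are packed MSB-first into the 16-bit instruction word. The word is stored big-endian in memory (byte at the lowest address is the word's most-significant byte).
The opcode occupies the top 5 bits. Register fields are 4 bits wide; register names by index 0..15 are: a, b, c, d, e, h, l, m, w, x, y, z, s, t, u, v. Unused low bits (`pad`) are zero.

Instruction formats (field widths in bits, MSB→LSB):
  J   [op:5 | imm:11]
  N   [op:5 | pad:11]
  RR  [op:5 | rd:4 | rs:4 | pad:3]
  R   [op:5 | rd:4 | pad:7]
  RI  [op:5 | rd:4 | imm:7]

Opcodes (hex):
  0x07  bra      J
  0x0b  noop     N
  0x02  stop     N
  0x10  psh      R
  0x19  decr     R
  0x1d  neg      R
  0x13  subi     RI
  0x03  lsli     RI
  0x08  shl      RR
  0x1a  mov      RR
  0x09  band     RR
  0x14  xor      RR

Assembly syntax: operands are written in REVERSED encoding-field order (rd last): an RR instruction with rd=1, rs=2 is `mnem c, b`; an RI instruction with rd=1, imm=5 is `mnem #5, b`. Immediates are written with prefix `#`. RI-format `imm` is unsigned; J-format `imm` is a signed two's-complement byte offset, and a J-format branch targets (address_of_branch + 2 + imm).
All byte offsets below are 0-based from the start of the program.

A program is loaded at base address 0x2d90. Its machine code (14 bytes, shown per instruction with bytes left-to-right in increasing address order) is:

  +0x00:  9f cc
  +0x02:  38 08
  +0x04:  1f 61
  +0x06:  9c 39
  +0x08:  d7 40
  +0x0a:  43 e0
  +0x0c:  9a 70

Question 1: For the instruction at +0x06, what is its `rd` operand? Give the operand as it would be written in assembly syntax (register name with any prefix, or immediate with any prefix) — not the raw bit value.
w

@+06  big-endian(9c 39) = 0x9c39
  opcode bits[15:11]=0x13: subi/RI
  rd: (w>>7)&0xf=0x8 → w
  imm: (w>>0)&0x7f=0x39 → #57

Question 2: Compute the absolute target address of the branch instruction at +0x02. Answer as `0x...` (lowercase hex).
0x2d9c

[02] 38 08 → 0x3808
  top 5b → 0x7 → bra [J]
  [10:0] imm=8 = #8
  target = base 0x2d90 + off 0x02 + 2 + imm 8 = 0x2d9c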